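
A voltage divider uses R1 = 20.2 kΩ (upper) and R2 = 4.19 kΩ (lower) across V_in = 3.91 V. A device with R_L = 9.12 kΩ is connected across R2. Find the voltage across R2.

V_out ≈ 0.487 V

First combine the lower leg with the load: R2 ‖ R_L = 2.871 kΩ.
Now apply the divider: V_out = 3.91 × 0.1244 = 0.4866 V.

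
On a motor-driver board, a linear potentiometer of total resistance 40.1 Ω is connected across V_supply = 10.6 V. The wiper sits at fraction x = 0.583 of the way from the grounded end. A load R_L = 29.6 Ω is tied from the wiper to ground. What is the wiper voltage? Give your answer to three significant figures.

Split the track: R_lower = x·R_p = 23.38 Ω, R_upper = (1−x)·R_p = 16.72 Ω.
Lower segment in parallel with the load: 23.38 ‖ 29.6 = 13.06 Ω.
Then V_out = V_supply · 13.06/(16.72 + 13.06) = 4.649 V.

V_out ≈ 4.65 V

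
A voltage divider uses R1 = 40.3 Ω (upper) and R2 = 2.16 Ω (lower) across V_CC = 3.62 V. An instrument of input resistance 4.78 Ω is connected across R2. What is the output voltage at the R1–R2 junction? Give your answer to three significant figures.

First combine the lower leg with the load: R2 ‖ R_L = 1.488 Ω.
Now apply the divider: V_out = 3.62 × 0.03560 = 0.1289 V.
(Unloaded it would be 0.184 V; the load pulls it down.)

V_out ≈ 0.129 V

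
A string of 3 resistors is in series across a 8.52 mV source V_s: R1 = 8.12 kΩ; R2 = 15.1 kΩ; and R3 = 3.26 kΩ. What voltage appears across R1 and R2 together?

Series total: ΣR = 8.12 + 15.1 + 3.26 = 26.48 kΩ.
R_{R1..R2} = 8.12 + 15.1 = 23.22 kΩ.
Voltage divider: V = V_s · (23.22 / 26.48) = 8.52 × 0.8769 = 7.471 mV.

V ≈ 7.47 mV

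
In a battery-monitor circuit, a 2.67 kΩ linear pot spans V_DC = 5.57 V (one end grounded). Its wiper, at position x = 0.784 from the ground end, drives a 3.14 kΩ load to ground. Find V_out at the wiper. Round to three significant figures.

The pot divides into 0.5767 kΩ above the wiper and 2.093 kΩ below.
Lower segment in parallel with the load: 2.093 ‖ 3.14 = 1.256 kΩ.
V_out = 5.57 × 1.256/(0.5767 + 1.256) = 3.817 V.

V_out ≈ 3.82 V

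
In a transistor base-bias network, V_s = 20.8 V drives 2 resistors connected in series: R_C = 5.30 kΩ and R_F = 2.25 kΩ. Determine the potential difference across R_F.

Total series resistance ΣR = 5.30 + 2.25 = 7.550 kΩ.
By the voltage-divider rule, V = 20.8 × 2.250/7.550 = 6.199 V.

V ≈ 6.20 V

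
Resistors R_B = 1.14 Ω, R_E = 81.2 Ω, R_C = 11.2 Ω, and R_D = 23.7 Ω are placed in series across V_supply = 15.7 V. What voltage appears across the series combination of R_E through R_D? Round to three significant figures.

ΣR = 1.14 + 81.2 + 11.2 + 23.7 = 117.2 Ω.
R_{R_E..R_D} = 81.2 + 11.2 + 23.7 = 116.1 Ω.
Voltage divider: V = V_supply · (116.1 / 117.2) = 15.7 × 0.9903 = 15.55 V.

V ≈ 15.5 V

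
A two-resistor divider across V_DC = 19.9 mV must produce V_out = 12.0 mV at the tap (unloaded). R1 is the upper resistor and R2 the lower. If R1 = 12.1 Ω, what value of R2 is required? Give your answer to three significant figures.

The divider ratio is R2/(R1+R2) = 12.0/19.9 = 0.6030.
R2 = R1 · 0.6030/(1 − 0.6030) = 18.38 Ω.

R2 ≈ 18.4 Ω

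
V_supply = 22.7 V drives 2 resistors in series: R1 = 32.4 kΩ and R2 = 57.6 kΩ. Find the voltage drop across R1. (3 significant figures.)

V ≈ 8.17 V

Total series resistance ΣR = 32.4 + 57.6 = 90.00 kΩ.
By the voltage-divider rule, V = 22.7 × 32.40/90.00 = 8.172 V.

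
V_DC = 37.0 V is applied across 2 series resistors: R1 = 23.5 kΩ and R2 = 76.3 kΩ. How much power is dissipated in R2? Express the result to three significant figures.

P ≈ 10.5 mW

Series current I = V_DC/ΣR = 37.0/99.80 = 0.3707 mA.
V(R2) = I·R = 28.29 V; P = V·I = 28.29 × 0.3707 = 10.49 mW.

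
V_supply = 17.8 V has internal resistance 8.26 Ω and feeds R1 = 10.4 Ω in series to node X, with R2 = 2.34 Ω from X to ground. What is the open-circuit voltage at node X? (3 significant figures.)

V_th ≈ 1.98 V

R1' = 8.26 + 10.4 = 18.66 Ω (source resistance + R1).
Open-circuit (no load on X): V_th = V_supply · R2/(R1' + R2) = 17.8 × 2.34/(18.66 + 2.34) = 1.983 V.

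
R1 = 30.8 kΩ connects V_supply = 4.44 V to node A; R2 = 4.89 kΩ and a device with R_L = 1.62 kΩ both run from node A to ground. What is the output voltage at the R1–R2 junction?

V_out ≈ 0.169 V

R2 ‖ R_L = (4.89 × 1.62)/(4.89 + 1.62) = 1.217 kΩ.
Voltage divider with the loaded lower leg: V_out = 4.44 × 1.217/(30.8 + 1.217) = 4.44 × 0.03801 = 0.1688 V.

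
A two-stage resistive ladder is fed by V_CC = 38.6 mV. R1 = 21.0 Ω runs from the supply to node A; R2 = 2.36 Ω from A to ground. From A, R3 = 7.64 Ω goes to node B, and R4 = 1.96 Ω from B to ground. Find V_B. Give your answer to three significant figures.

Looking into the second stage from A: R3 + R4 = 9.600 Ω appears in parallel with R2.
R2 ‖ (R3+R4) = 1.894 Ω.
V_A = 38.6 × 1.894/(21.0 + 1.894) = 3.194 mV.
Stage 2 is unloaded, so V_B = V_A · R4/(R3+R4) = 3.194 × 1.96/9.600 = 0.6521 mV.

V_B ≈ 0.652 mV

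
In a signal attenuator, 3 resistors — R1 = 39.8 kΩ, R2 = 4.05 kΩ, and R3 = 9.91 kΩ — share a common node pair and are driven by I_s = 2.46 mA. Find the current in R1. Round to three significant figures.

Total conductance ΣG = 1/39.8 + 1/4.05 + 1/9.91 = 0.3729 (units of 1/kΩ).
R1 takes the fraction G_k/ΣG = 0.02513/0.3729 = 0.06737, so I = 2.46 × 0.06737 = 0.1657 mA.

I ≈ 0.166 mA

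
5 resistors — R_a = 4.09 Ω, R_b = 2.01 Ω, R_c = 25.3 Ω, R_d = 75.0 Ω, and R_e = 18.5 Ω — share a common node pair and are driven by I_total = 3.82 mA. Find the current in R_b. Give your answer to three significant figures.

ΣG = 1/4.09 + 1/2.01 + 1/25.3 + 1/75.0 + 1/18.5 = 0.8489.
By the current-divider rule, I = I_total · G_k/ΣG = 3.82 × 0.5861 = 2.239 mA.

I ≈ 2.24 mA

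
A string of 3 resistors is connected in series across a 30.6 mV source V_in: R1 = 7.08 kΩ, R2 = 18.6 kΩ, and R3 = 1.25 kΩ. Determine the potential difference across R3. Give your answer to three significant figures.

V ≈ 1.42 mV

Total series resistance ΣR = 7.08 + 18.6 + 1.25 = 26.93 kΩ.
V = V_in · R/ΣR = 30.6 × 0.04642 = 1.420 mV.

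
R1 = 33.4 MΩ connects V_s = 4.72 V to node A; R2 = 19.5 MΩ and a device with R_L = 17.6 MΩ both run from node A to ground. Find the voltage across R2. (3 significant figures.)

First combine the lower leg with the load: R2 ‖ R_L = 9.251 MΩ.
Now apply the divider: V_out = 4.72 × 0.2169 = 1.024 V.

V_out ≈ 1.02 V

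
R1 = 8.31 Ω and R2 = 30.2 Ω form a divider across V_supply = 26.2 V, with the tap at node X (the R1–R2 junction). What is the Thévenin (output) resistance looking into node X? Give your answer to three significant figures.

Looking into X with the source shorted: R_th = R1·R2/(R1+R2) = 8.310 × 30.2/38.51 = 6.517 Ω.

R_th ≈ 6.52 Ω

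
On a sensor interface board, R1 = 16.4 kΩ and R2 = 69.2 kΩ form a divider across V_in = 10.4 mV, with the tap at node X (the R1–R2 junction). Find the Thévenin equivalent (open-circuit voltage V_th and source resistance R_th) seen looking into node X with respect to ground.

With X open, the divider is unloaded: V_th = 10.4 × 69.2/85.60 = 8.407 mV.
Looking into X with the source shorted: R_th = R1·R2/(R1+R2) = 16.40 × 69.2/85.60 = 13.26 kΩ.

V_th ≈ 8.41 mV, R_th ≈ 13.3 kΩ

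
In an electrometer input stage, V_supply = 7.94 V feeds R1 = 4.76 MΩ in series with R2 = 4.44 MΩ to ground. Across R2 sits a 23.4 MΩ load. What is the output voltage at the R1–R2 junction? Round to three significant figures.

V_out ≈ 3.49 V

The load sits in parallel with R2, giving an effective lower resistance R2' = R2·R_L/(R2+R_L) = 3.732 MΩ.
Now apply the divider: V_out = 7.94 × 0.4395 = 3.489 V.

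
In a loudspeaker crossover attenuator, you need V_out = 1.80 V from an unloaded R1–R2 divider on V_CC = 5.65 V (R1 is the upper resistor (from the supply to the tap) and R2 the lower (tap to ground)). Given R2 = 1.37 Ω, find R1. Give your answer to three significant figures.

R1 ≈ 2.93 Ω

The divider ratio is R2/(R1+R2) = 1.80/5.65 = 0.3186.
Rearranging, R1 = R2·(1−k)/k = 1.37 × 2.139 = 2.930 Ω.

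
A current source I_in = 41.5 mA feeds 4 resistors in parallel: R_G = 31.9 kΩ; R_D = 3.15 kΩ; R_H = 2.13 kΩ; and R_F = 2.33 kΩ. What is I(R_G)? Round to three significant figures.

I ≈ 1.04 mA

Conductances: ΣG = 1/31.9 + 1/3.15 + 1/2.13 + 1/2.33 = 1.247 (1/kΩ).
R_G takes the fraction G_k/ΣG = 0.03135/1.247 = 0.02513, so I = 41.5 × 0.02513 = 1.043 mA.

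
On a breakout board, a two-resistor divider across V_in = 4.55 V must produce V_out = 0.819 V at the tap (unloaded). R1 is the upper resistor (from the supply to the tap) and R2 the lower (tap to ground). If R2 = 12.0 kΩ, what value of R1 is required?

R1 ≈ 54.7 kΩ

V_out/V_in = R2/(R1+R2) = 0.1800.
Rearranging, R1 = R2·(1−k)/k = 12.0 × 4.556 = 54.67 kΩ.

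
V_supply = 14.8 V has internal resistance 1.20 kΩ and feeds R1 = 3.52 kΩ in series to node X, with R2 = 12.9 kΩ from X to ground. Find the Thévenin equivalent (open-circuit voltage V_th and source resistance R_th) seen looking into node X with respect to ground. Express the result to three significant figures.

V_th ≈ 10.8 V, R_th ≈ 3.46 kΩ

R1' = 1.20 + 3.52 = 4.720 kΩ (source resistance + R1).
V_th is the unloaded tap voltage: V_supply · R2/(R1'+R2) = 14.8 × 0.7321 = 10.84 V.
With V_supply suppressed (replaced by a short), R_th = R1' ‖ R2 = (4.720 × 12.9)/(4.720 + 12.9) = 3.456 kΩ.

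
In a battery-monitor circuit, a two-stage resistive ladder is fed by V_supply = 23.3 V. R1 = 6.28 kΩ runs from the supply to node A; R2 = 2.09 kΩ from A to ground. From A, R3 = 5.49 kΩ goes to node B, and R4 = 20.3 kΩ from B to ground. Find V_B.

Node A sees R2 in parallel with the series input of stage 2, R3 + R4 = 25.79 kΩ.
R2 ‖ (R3+R4) = 1.933 kΩ.
V_A = 23.3 × 1.933/(6.28 + 1.933) = 5.485 V.
Stage 2 is unloaded, so V_B = V_A · R4/(R3+R4) = 5.485 × 20.3/25.79 = 4.317 V.

V_B ≈ 4.32 V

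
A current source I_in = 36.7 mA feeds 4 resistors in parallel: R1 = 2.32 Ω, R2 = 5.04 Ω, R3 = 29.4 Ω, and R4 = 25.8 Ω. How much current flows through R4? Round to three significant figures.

ΣG = 1/2.32 + 1/5.04 + 1/29.4 + 1/25.8 = 0.7022.
Current divider: I(R4) = I_in · G_k/ΣG = 36.7 × (0.03876/0.7022) = 36.7 × 0.05520 = 2.026 mA.

I ≈ 2.03 mA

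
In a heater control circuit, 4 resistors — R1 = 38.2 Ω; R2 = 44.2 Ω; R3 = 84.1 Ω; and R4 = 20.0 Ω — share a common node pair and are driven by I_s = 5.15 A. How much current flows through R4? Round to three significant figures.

ΣG = 1/38.2 + 1/44.2 + 1/84.1 + 1/20.0 = 0.1107.
By the current-divider rule, I = I_s · G_k/ΣG = 5.15 × 0.4517 = 2.326 A.

I ≈ 2.33 A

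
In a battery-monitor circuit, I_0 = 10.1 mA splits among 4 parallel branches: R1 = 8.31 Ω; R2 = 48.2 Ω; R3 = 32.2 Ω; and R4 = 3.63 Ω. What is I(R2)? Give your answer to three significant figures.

I ≈ 0.468 mA

Total conductance ΣG = 1/8.31 + 1/48.2 + 1/32.2 + 1/3.63 = 0.4476 (units of 1/Ω).
R2 takes the fraction G_k/ΣG = 0.02075/0.4476 = 0.04635, so I = 10.1 × 0.04635 = 0.4681 mA.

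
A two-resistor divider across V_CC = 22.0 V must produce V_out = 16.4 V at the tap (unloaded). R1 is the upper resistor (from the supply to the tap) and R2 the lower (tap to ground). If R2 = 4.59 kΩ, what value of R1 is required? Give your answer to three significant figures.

R1 ≈ 1.57 kΩ

V_out/V_CC = R2/(R1+R2) = 0.7455.
R1 = R2·(1/k − 1) = 4.59 × 0.3415 = 1.567 kΩ.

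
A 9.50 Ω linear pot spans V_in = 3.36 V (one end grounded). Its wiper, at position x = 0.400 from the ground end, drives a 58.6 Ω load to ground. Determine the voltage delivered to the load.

Split the track: R_lower = x·R_p = 3.800 Ω, R_upper = (1−x)·R_p = 5.700 Ω.
Lower segment in parallel with the load: 3.800 ‖ 58.6 = 3.569 Ω.
Loaded-divider output: V_out = 3.36 × 0.3850 = 1.294 V.

V_out ≈ 1.29 V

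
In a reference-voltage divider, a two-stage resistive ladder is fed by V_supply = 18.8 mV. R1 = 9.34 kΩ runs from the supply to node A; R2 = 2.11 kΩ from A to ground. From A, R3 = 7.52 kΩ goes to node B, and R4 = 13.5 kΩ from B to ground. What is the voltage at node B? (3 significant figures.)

V_B ≈ 2.06 mV

Looking into the second stage from A: R3 + R4 = 21.02 kΩ appears in parallel with R2.
R2 ‖ (R3+R4) = 1.918 kΩ.
So V_A = 18.8 × 0.1703 = 3.202 mV.
Then the unloaded second divider: V_B = V_A × R4/(R3+R4) = 3.202 × 0.6422 = 2.057 mV.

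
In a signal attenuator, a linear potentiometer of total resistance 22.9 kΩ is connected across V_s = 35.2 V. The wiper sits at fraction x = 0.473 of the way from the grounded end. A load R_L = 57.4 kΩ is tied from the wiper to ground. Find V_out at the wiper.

V_out ≈ 15.1 V

Lower segment x·R_p = 10.83 kΩ; upper segment (1−x)·R_p = 12.07 kΩ.
(x·R_p) ‖ R_L = 9.112 kΩ.
Then V_out = V_s · 9.112/(12.07 + 9.112) = 15.14 V.
(Unloaded: V_out = x·V_s = 16.6 V.)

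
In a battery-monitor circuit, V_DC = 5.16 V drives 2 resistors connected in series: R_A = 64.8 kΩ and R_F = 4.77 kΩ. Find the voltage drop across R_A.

Series total: ΣR = 64.8 + 4.77 = 69.57 kΩ.
By the voltage-divider rule, V = 5.16 × 64.80/69.57 = 4.806 V.

V ≈ 4.81 V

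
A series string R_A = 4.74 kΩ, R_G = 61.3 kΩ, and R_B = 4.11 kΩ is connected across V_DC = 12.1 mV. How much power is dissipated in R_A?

Series current I = V_DC/ΣR = 12.1/70.15 = 0.1725 µA.
P(R_A) = I²·R_A = (0.1725)² × 4.74 = 0.1410 nW.

P ≈ 0.141 nW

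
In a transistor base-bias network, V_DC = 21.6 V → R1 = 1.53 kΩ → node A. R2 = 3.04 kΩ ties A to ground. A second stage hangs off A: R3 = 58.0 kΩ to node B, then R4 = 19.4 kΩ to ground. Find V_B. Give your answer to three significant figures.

The second stage (R3 + R4 = 77.40 kΩ) loads node A in parallel with R2.
Effective lower resistance at A: R2 ‖ 77.40 = 2.925 kΩ.
So V_A = 21.6 × 0.6566 = 14.18 V.
Then the unloaded second divider: V_B = V_A × R4/(R3+R4) = 14.18 × 0.2506 = 3.555 V.

V_B ≈ 3.55 V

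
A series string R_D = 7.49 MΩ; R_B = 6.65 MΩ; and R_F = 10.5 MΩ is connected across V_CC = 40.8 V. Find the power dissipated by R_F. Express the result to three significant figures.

P ≈ 28.8 µW

ΣR = 24.64 MΩ → I = 40.8/24.64 = 1.656 µA.
P = I²R = 2.742 × 10.5 = 28.79 µW.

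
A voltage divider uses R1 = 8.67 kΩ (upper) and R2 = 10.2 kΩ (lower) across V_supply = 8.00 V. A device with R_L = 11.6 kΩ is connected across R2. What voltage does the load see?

The load sits in parallel with R2, giving an effective lower resistance R2' = R2·R_L/(R2+R_L) = 5.428 kΩ.
Voltage divider with the loaded lower leg: V_out = 8.00 × 5.428/(8.67 + 5.428) = 8.00 × 0.3850 = 3.080 V.
(Unloaded it would be 4.32 V; the load pulls it down.)

V_out ≈ 3.08 V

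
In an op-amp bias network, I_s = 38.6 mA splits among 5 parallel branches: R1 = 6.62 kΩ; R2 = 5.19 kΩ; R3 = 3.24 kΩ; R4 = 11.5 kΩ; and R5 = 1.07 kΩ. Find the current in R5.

I ≈ 21.6 mA

Total conductance ΣG = 1/6.62 + 1/5.19 + 1/3.24 + 1/11.5 + 1/1.07 = 1.674 (units of 1/kΩ).
Current divider: I(R5) = I_s · G_k/ΣG = 38.6 × (0.9346/1.674) = 38.6 × 0.5583 = 21.55 mA.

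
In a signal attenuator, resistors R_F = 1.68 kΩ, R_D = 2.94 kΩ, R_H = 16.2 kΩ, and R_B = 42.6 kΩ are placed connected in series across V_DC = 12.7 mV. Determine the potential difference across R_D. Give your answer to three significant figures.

Total series resistance ΣR = 1.68 + 2.94 + 16.2 + 42.6 = 63.42 kΩ.
V = V_DC · R/ΣR = 12.7 × 0.04636 = 0.5887 mV.

V ≈ 0.589 mV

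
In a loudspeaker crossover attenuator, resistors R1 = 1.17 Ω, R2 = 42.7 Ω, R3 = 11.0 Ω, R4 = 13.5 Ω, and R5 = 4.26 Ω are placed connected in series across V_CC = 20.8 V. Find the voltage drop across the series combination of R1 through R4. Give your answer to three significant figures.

V ≈ 19.6 V

ΣR = 1.17 + 42.7 + 11.0 + 13.5 + 4.26 = 72.63 Ω.
R_{R1..R4} = 1.17 + 42.7 + 11.0 + 13.5 = 68.37 Ω.
V = V_CC · R/ΣR = 20.8 × 0.9413 = 19.58 V.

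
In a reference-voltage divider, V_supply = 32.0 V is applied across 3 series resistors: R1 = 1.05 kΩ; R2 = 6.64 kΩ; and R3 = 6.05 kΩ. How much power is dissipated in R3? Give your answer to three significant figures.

ΣR = 13.74 kΩ → I = 32.0/13.74 = 2.329 mA.
P(R3) = I²·R3 = (2.329)² × 6.05 = 32.82 mW.

P ≈ 32.8 mW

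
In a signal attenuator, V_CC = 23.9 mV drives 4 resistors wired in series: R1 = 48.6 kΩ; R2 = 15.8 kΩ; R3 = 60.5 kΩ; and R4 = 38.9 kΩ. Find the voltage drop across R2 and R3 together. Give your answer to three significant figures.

ΣR = 48.6 + 15.8 + 60.5 + 38.9 = 163.8 kΩ.
R_{R2..R3} = 15.8 + 60.5 = 76.30 kΩ.
V = V_CC · R/ΣR = 23.9 × 0.4658 = 11.13 mV.

V ≈ 11.1 mV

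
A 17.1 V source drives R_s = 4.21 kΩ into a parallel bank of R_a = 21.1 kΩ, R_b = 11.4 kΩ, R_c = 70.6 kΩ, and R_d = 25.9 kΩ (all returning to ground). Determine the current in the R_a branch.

I ≈ 0.452 mA

Parallel bank: R_p = 1/(1/21.1 + 1/11.4 + 1/70.6 + 1/25.9) = 5.322 kΩ.
V_A = 17.1 × 5.322/9.532 = 9.548 V.
I(R_a) = V_A / R_a = 9.548/21.1 = 0.4525 mA.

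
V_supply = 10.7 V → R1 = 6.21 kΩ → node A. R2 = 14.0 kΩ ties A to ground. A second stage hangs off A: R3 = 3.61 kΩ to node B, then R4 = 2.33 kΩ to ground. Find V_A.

Node A sees R2 in parallel with the series input of stage 2, R3 + R4 = 5.940 kΩ.
R2 ‖ (R3+R4) = 4.171 kΩ.
So V_A = 10.7 × 0.4018 = 4.299 V.

V_A ≈ 4.30 V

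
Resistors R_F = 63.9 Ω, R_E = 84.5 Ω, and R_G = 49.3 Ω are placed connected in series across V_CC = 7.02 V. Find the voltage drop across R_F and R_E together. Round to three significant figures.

V ≈ 5.27 V

Total series resistance ΣR = 63.9 + 84.5 + 49.3 = 197.7 Ω.
R_{R_F..R_E} = 63.9 + 84.5 = 148.4 Ω.
By the voltage-divider rule, V = 7.02 × 148.4/197.7 = 5.269 V.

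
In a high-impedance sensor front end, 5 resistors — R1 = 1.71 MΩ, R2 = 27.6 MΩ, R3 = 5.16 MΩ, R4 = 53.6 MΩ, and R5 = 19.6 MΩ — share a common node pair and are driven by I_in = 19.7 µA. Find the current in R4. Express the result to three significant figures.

I ≈ 0.416 µA

Conductances: ΣG = 1/1.71 + 1/27.6 + 1/5.16 + 1/53.6 + 1/19.6 = 0.8845 (1/MΩ).
R4 takes the fraction G_k/ΣG = 0.01866/0.8845 = 0.02109, so I = 19.7 × 0.02109 = 0.4155 µA.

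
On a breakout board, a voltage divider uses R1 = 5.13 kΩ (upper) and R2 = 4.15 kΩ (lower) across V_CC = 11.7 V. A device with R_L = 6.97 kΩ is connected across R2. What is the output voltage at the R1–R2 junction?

V_out ≈ 3.94 V

R2 ‖ R_L = (4.15 × 6.97)/(4.15 + 6.97) = 2.601 kΩ.
Voltage divider with the loaded lower leg: V_out = 11.7 × 2.601/(5.13 + 2.601) = 11.7 × 0.3365 = 3.937 V.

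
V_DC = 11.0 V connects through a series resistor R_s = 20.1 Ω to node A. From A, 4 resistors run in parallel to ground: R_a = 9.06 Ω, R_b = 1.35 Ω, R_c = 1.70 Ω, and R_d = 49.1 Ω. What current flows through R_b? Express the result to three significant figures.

Combine the parallel branches: R_p = (1/9.06 + 1/1.35 + 1/1.70 + 1/49.1)⁻¹ = 0.6851 Ω.
Node voltage V_A = V_DC · R_p/(R_s + R_p) = 11.0 × 0.03296 = 0.3626 V.
I(R_b) = V_A / R_b = 0.3626/1.35 = 0.2686 A.

I ≈ 0.269 A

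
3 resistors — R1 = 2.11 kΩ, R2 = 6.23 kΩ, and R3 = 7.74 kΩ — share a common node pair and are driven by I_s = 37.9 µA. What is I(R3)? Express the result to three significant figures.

I ≈ 6.41 µA

Conductances: ΣG = 1/2.11 + 1/6.23 + 1/7.74 = 0.7636 (1/kΩ).
R3 takes the fraction G_k/ΣG = 0.1292/0.7636 = 0.1692, so I = 37.9 × 0.1692 = 6.412 µA.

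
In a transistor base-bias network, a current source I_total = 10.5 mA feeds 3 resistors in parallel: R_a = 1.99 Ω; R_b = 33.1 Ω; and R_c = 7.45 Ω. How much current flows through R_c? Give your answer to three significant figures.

I ≈ 2.11 mA

ΣG = 1/1.99 + 1/33.1 + 1/7.45 = 0.6670.
By the current-divider rule, I = I_total · G_k/ΣG = 10.5 × 0.2013 = 2.113 mA.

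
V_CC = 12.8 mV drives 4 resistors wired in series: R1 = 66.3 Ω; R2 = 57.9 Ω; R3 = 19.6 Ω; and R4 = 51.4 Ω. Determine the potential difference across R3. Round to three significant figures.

Series total: ΣR = 66.3 + 57.9 + 19.6 + 51.4 = 195.2 Ω.
By the voltage-divider rule, V = 12.8 × 19.60/195.2 = 1.285 mV.

V ≈ 1.29 mV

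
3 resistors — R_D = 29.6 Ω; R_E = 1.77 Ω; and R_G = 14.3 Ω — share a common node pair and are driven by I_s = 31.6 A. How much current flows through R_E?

ΣG = 1/29.6 + 1/1.77 + 1/14.3 = 0.6687.
R_E takes the fraction G_k/ΣG = 0.5650/0.6687 = 0.8449, so I = 31.6 × 0.8449 = 26.70 A.

I ≈ 26.7 A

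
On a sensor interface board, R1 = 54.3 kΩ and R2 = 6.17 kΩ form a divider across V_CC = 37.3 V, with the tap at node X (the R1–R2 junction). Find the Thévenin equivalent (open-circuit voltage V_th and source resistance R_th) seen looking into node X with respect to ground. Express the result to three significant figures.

V_th ≈ 3.81 V, R_th ≈ 5.54 kΩ

With X open, the divider is unloaded: V_th = 37.3 × 6.17/60.47 = 3.806 V.
Zeroing V_CC shorts the top of R1 to ground, so R_th = R1 ‖ R2 = 5.540 kΩ.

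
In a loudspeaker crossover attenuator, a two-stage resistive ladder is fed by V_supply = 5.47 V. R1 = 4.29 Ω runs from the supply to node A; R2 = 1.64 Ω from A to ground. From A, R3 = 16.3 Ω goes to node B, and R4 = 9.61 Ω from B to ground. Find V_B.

V_B ≈ 0.537 V

The second stage (R3 + R4 = 25.91 Ω) loads node A in parallel with R2.
Effective lower resistance at A: R2 ‖ 25.91 = 1.542 Ω.
First divider: V_A = V_supply · 1.542/(4.29 + 1.542) = 1.447 V.
V_B = V_A × 0.3709 = 0.5365 V.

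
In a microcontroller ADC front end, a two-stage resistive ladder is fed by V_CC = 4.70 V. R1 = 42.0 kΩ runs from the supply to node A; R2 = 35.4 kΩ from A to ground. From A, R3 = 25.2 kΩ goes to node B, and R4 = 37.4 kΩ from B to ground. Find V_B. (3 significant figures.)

V_B ≈ 0.983 V

The second stage (R3 + R4 = 62.60 kΩ) loads node A in parallel with R2.
R2 ‖ (R3+R4) = 22.61 kΩ.
V_A = 4.70 × 22.61/(42.0 + 22.61) = 1.645 V.
Then the unloaded second divider: V_B = V_A × R4/(R3+R4) = 1.645 × 0.5974 = 0.9827 V.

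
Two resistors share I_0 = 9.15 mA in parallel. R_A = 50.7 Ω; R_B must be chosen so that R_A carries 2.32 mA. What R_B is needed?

R_B ≈ 17.2 Ω

Two-branch current divider: I_A = I_0 · R_B/(R_A + R_B).
With f = 0.2536, R_B = R_A · f/(1−f) = 50.7 × 0.3397 = 17.22 Ω.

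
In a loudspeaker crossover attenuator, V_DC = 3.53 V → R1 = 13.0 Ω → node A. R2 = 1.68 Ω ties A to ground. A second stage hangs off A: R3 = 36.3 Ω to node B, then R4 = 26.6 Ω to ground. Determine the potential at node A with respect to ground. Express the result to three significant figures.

Node A sees R2 in parallel with the series input of stage 2, R3 + R4 = 62.90 Ω.
R2 ‖ (R3+R4) = 1.636 Ω.
V_A = 3.53 × 1.636/(13.0 + 1.636) = 0.3946 V.

V_A ≈ 0.395 V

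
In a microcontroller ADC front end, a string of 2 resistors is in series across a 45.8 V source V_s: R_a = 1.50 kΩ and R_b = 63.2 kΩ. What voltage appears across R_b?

Series total: ΣR = 1.50 + 63.2 = 64.70 kΩ.
By the voltage-divider rule, V = 45.8 × 63.20/64.70 = 44.74 V.

V ≈ 44.7 V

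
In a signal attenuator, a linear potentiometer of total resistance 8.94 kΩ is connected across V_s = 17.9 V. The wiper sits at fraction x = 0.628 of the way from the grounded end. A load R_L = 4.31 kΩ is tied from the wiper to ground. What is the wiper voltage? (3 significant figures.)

Lower segment x·R_p = 5.614 kΩ; upper segment (1−x)·R_p = 3.326 kΩ.
(x·R_p) ‖ R_L = 2.438 kΩ.
Then V_out = V_s · 2.438/(3.326 + 2.438) = 7.572 V.

V_out ≈ 7.57 V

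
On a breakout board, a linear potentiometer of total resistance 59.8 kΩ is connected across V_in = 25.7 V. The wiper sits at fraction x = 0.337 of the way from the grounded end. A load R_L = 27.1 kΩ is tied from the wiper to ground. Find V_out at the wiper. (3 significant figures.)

Lower segment x·R_p = 20.15 kΩ; upper segment (1−x)·R_p = 39.65 kΩ.
(x·R_p) ‖ R_L = 11.56 kΩ.
Loaded-divider output: V_out = 25.7 × 0.2257 = 5.801 V.

V_out ≈ 5.80 V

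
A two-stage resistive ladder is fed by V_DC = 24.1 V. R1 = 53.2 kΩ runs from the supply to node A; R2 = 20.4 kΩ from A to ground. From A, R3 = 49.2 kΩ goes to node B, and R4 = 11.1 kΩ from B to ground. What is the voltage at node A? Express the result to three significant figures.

V_A ≈ 5.37 V

Looking into the second stage from A: R3 + R4 = 60.30 kΩ appears in parallel with R2.
Effective lower resistance at A: R2 ‖ 60.30 = 15.24 kΩ.
V_A = 24.1 × 15.24/(53.2 + 15.24) = 5.367 V.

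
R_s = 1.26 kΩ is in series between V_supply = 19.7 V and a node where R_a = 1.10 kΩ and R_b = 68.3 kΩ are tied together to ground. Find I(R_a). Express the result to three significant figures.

I ≈ 8.28 mA

Parallel bank: R_p = 1/(1/1.10 + 1/68.3) = 1.083 kΩ.
Node voltage V_A = V_supply · R_p/(R_s + R_p) = 19.7 × 0.4621 = 9.104 V.
Branch current I = V_A/R_a = 9.104/1.10 = 8.276 mA.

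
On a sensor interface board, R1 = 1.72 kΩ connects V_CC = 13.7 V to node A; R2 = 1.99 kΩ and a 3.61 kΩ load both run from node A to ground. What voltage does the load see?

V_out ≈ 5.85 V

R2 ‖ R_L = (1.99 × 3.61)/(1.99 + 3.61) = 1.283 kΩ.
Then V_out = V_CC · R2'/(R1 + R2') = 13.7 × 1.283/3.003 = 5.853 V.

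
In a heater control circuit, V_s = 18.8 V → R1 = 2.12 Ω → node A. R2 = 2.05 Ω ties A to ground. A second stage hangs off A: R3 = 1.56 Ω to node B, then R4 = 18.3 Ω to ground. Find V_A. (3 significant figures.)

Node A sees R2 in parallel with the series input of stage 2, R3 + R4 = 19.86 Ω.
R2 ‖ (R3+R4) = 1.858 Ω.
First divider: V_A = V_s · 1.858/(2.12 + 1.858) = 8.781 V.

V_A ≈ 8.78 V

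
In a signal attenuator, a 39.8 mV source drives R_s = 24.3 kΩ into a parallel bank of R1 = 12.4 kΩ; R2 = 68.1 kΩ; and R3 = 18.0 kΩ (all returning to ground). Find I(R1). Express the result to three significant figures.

Combine the parallel branches: R_p = (1/12.4 + 1/68.1 + 1/18.0)⁻¹ = 6.628 kΩ.
Node voltage V_A = V_in · R_p/(R_s + R_p) = 39.8 × 0.2143 = 8.529 mV.
I(R1) = V_A / R1 = 8.529/12.4 = 0.6878 µA.
(Check via current divider: I_total = 1.287 µA; share G_k/ΣG = 0.5345 → same result.)

I ≈ 0.688 µA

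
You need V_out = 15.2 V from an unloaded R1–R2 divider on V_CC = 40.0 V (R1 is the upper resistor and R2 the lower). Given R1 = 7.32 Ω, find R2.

The divider ratio is R2/(R1+R2) = 15.2/40.0 = 0.3800.
So R2 = R1 · V_out/(V_CC − V_out) = 7.32 × 15.2/(40.0 − 15.2) = 7.32 × 0.6129 = 4.486 Ω.

R2 ≈ 4.49 Ω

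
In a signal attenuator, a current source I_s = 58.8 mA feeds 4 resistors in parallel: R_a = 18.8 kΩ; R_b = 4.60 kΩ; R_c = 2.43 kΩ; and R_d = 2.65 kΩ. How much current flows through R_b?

I ≈ 12.1 mA

ΣG = 1/18.8 + 1/4.60 + 1/2.43 + 1/2.65 = 1.059.
Current divider: I(R_b) = I_s · G_k/ΣG = 58.8 × (0.2174/1.059) = 58.8 × 0.2052 = 12.07 mA.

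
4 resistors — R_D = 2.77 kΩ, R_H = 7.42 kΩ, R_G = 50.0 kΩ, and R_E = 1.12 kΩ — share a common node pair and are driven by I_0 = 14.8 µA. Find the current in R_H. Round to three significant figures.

I ≈ 1.42 µA

Conductances: ΣG = 1/2.77 + 1/7.42 + 1/50.0 + 1/1.12 = 1.409 (1/kΩ).
Current divider: I(R_H) = I_0 · G_k/ΣG = 14.8 × (0.1348/1.409) = 14.8 × 0.09567 = 1.416 µA.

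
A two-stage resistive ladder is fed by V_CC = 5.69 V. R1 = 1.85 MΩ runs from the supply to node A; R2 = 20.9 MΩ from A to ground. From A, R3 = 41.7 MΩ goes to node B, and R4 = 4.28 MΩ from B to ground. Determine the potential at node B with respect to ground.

The second stage (R3 + R4 = 45.98 MΩ) loads node A in parallel with R2.
R2 ‖ (R3+R4) = 14.37 MΩ.
V_A = 5.69 × 14.37/(1.85 + 14.37) = 5.041 V.
V_B = V_A × 0.09308 = 0.4692 V.

V_B ≈ 0.469 V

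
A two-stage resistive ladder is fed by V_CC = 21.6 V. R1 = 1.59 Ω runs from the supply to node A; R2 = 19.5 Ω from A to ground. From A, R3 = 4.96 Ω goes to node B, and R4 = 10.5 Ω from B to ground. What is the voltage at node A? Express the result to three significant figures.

V_A ≈ 18.2 V

The second stage (R3 + R4 = 15.46 Ω) loads node A in parallel with R2.
R2 ‖ (R3+R4) = 8.623 Ω.
First divider: V_A = V_CC · 8.623/(1.59 + 8.623) = 18.24 V.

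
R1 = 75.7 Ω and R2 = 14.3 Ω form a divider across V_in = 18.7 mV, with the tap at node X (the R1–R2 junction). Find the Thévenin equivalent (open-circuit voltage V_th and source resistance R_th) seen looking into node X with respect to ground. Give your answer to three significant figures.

With X open, the divider is unloaded: V_th = 18.7 × 14.3/90.00 = 2.971 mV.
Looking into X with the source shorted: R_th = R1·R2/(R1+R2) = 75.70 × 14.3/90.00 = 12.03 Ω.

V_th ≈ 2.97 mV, R_th ≈ 12.0 Ω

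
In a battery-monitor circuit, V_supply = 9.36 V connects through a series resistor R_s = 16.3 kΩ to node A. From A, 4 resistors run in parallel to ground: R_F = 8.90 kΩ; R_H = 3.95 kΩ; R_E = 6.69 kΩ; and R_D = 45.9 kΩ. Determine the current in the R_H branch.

Equivalent of the parallel group: R_p = 1.863 kΩ.
Node voltage V_A = V_supply · R_p/(R_s + R_p) = 9.36 × 0.1026 = 0.9600 V.
Branch current I = V_A/R_H = 0.9600/3.95 = 0.2430 mA.

I ≈ 0.243 mA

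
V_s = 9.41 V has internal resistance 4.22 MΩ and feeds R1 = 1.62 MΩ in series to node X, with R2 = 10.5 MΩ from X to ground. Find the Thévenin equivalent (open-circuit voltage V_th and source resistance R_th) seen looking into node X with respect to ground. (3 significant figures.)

V_th ≈ 6.05 V, R_th ≈ 3.75 MΩ

R1' = 4.22 + 1.62 = 5.840 MΩ (source resistance + R1).
With X open, the divider is unloaded: V_th = 9.41 × 10.5/16.34 = 6.047 V.
Zeroing V_s shorts the top of R1' to ground, so R_th = R1' ‖ R2 = 3.753 MΩ.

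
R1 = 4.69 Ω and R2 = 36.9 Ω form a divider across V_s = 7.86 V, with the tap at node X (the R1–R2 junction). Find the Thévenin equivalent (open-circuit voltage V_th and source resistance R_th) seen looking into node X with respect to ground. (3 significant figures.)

V_th ≈ 6.97 V, R_th ≈ 4.16 Ω

V_th is the unloaded tap voltage: V_s · R2/(R1+R2) = 7.86 × 0.8872 = 6.974 V.
Zeroing V_s shorts the top of R1 to ground, so R_th = R1 ‖ R2 = 4.161 Ω.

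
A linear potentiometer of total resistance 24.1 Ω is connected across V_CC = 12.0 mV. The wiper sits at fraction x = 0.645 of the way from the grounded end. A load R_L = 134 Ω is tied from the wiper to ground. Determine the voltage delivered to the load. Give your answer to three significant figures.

V_out ≈ 7.43 mV

Split the track: R_lower = x·R_p = 15.54 Ω, R_upper = (1−x)·R_p = 8.556 Ω.
R_L loads the lower segment: effective lower R = 13.93 Ω.
Then V_out = V_CC · 13.93/(8.556 + 13.93) = 7.434 mV.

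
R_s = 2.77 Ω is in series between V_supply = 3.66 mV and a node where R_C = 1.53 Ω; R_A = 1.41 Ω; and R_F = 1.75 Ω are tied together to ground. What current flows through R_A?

Equivalent of the parallel group: R_p = 0.5170 Ω.
V_A = 3.66 × 0.5170/3.287 = 0.5757 mV.
Branch current I = V_A/R_A = 0.5757/1.41 = 0.4083 mA.
(Equivalently: I_total = 1.113 mA, then current-divider fraction G_k/ΣG = 0.3667.)

I ≈ 0.408 mA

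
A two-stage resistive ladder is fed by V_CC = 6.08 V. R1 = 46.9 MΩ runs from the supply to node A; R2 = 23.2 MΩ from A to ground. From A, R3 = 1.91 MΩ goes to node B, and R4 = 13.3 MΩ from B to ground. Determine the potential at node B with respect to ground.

V_B ≈ 0.871 V

The second stage (R3 + R4 = 15.21 MΩ) loads node A in parallel with R2.
Effective lower resistance at A: R2 ‖ 15.21 = 9.187 MΩ.
So V_A = 6.08 × 0.1638 = 0.9959 V.
V_B = V_A × 0.8744 = 0.8708 V.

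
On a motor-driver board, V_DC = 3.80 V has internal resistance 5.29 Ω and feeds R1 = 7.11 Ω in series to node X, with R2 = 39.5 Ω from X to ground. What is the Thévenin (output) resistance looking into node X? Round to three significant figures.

R_th ≈ 9.44 Ω

R1' = 5.29 + 7.11 = 12.40 Ω (source resistance + R1).
Zeroing V_DC shorts the top of R1' to ground, so R_th = R1' ‖ R2 = 9.437 Ω.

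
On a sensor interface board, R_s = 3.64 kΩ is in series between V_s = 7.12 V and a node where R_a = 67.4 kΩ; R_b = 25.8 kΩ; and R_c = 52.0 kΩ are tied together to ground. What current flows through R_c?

Combine the parallel branches: R_p = (1/67.4 + 1/25.8 + 1/52.0)⁻¹ = 13.73 kΩ.
V_A by voltage divider: V_A = 7.12 × 13.73/(3.64 + 13.73) = 5.628 V.
I(R_c) = V_A / R_c = 5.628/52.0 = 0.1082 mA.

I ≈ 0.108 mA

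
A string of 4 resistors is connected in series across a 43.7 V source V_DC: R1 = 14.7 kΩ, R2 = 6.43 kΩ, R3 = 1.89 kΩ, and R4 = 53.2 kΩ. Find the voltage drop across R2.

ΣR = 14.7 + 6.43 + 1.89 + 53.2 = 76.22 kΩ.
By the voltage-divider rule, V = 43.7 × 6.430/76.22 = 3.687 V.

V ≈ 3.69 V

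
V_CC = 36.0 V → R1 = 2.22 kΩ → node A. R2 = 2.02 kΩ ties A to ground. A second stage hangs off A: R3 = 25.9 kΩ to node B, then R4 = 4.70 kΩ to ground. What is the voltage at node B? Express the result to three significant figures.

The second stage (R3 + R4 = 30.60 kΩ) loads node A in parallel with R2.
R2 ‖ (R3+R4) = 1.895 kΩ.
First divider: V_A = V_CC · 1.895/(2.22 + 1.895) = 16.58 V.
V_B = V_A × 0.1536 = 2.546 V.

V_B ≈ 2.55 V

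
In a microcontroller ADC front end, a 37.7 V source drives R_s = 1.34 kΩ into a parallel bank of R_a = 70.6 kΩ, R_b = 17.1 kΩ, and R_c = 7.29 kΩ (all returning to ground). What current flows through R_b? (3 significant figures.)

I ≈ 1.72 mA

Equivalent of the parallel group: R_p = 4.766 kΩ.
V_A by voltage divider: V_A = 37.7 × 4.766/(1.34 + 4.766) = 29.43 V.
Branch current I = V_A/R_b = 29.43/17.1 = 1.721 mA.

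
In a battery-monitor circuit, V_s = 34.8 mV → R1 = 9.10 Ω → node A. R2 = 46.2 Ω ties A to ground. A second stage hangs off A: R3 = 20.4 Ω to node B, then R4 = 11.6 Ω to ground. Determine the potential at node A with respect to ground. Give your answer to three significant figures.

V_A ≈ 23.5 mV

Looking into the second stage from A: R3 + R4 = 32.00 Ω appears in parallel with R2.
Effective lower resistance at A: R2 ‖ 32.00 = 18.91 Ω.
V_A = 34.8 × 18.91/(9.10 + 18.91) = 23.49 mV.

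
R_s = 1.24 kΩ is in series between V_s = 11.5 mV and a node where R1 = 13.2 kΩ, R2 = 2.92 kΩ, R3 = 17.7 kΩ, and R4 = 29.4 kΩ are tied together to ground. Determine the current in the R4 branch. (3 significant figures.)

I ≈ 0.240 µA

Equivalent of the parallel group: R_p = 1.966 kΩ.
Node voltage V_A = V_s · R_p/(R_s + R_p) = 11.5 × 0.6132 = 7.052 mV.
Branch current I = V_A/R4 = 7.052/29.4 = 0.2399 µA.
(Check via current divider: I_total = 3.587 µA; share G_k/ΣG = 0.06686 → same result.)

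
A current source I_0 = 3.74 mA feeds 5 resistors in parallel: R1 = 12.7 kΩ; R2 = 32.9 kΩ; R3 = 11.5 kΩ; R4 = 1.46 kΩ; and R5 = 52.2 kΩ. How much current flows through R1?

ΣG = 1/12.7 + 1/32.9 + 1/11.5 + 1/1.46 + 1/52.2 = 0.9002.
R1 takes the fraction G_k/ΣG = 0.07874/0.9002 = 0.08747, so I = 3.74 × 0.08747 = 0.3271 mA.

I ≈ 0.327 mA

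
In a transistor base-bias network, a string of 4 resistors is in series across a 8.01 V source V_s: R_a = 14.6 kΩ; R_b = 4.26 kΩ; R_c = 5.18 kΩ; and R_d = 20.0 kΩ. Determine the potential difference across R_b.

Total series resistance ΣR = 14.6 + 4.26 + 5.18 + 20.0 = 44.04 kΩ.
V = V_s · R/ΣR = 8.01 × 0.09673 = 0.7748 V.

V ≈ 0.775 V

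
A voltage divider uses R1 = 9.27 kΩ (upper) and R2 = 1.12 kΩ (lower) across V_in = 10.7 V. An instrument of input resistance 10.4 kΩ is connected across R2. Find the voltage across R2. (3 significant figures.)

The load sits in parallel with R2, giving an effective lower resistance R2' = R2·R_L/(R2+R_L) = 1.011 kΩ.
Now apply the divider: V_out = 10.7 × 0.09835 = 1.052 V.

V_out ≈ 1.05 V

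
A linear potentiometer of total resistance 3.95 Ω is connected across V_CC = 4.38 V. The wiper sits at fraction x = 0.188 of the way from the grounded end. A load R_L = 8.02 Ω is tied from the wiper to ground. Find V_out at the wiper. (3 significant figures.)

V_out ≈ 0.766 V

The pot divides into 3.207 Ω above the wiper and 0.7426 Ω below.
R_L loads the lower segment: effective lower R = 0.6797 Ω.
Then V_out = V_CC · 0.6797/(3.207 + 0.6797) = 0.7659 V.
(Unloaded: V_out = x·V_CC = 0.823 V.)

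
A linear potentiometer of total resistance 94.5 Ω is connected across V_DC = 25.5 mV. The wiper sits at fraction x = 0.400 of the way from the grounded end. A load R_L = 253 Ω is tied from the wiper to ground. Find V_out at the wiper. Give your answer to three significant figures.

Split the track: R_lower = x·R_p = 37.80 Ω, R_upper = (1−x)·R_p = 56.70 Ω.
(x·R_p) ‖ R_L = 32.89 Ω.
V_out = 25.5 × 32.89/(56.70 + 32.89) = 9.361 mV.
(Unloaded: V_out = x·V_DC = 10.2 mV.)

V_out ≈ 9.36 mV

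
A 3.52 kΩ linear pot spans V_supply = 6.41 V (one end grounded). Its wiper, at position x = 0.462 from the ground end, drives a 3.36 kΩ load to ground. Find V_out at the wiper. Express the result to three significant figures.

The pot divides into 1.894 kΩ above the wiper and 1.626 kΩ below.
Lower segment in parallel with the load: 1.626 ‖ 3.36 = 1.096 kΩ.
V_out = 6.41 × 1.096/(1.894 + 1.096) = 2.350 V.

V_out ≈ 2.35 V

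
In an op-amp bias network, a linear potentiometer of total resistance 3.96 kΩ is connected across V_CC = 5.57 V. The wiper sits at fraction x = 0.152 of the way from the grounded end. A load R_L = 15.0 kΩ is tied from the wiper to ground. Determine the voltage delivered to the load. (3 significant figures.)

V_out ≈ 0.819 V

Split the track: R_lower = x·R_p = 0.6019 kΩ, R_upper = (1−x)·R_p = 3.358 kΩ.
(x·R_p) ‖ R_L = 0.5787 kΩ.
V_out = 5.57 × 0.5787/(3.358 + 0.5787) = 0.8188 V.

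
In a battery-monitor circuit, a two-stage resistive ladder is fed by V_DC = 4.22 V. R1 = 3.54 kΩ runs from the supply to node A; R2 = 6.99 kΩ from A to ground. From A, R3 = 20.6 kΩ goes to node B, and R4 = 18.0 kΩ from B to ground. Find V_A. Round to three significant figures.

V_A ≈ 2.64 V

Node A sees R2 in parallel with the series input of stage 2, R3 + R4 = 38.60 kΩ.
R2 ‖ (R3+R4) = 5.918 kΩ.
First divider: V_A = V_DC · 5.918/(3.54 + 5.918) = 2.641 V.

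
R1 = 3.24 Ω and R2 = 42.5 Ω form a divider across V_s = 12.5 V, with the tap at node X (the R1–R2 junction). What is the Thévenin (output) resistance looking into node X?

Looking into X with the source shorted: R_th = R1·R2/(R1+R2) = 3.240 × 42.5/45.74 = 3.010 Ω.

R_th ≈ 3.01 Ω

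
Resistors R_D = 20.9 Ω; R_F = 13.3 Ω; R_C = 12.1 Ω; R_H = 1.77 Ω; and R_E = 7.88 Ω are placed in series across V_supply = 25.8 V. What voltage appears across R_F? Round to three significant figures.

V ≈ 6.13 V

Series total: ΣR = 20.9 + 13.3 + 12.1 + 1.77 + 7.88 = 55.95 Ω.
Voltage divider: V = V_supply · (13.30 / 55.95) = 25.8 × 0.2377 = 6.133 V.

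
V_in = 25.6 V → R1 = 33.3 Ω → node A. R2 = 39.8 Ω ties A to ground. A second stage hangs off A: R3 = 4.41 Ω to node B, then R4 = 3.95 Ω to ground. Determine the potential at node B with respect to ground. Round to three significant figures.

The second stage (R3 + R4 = 8.360 Ω) loads node A in parallel with R2.
R2 ‖ (R3+R4) = 6.909 Ω.
First divider: V_A = V_in · 6.909/(33.3 + 6.909) = 4.399 V.
Stage 2 is unloaded, so V_B = V_A · R4/(R3+R4) = 4.399 × 3.95/8.360 = 2.078 V.

V_B ≈ 2.08 V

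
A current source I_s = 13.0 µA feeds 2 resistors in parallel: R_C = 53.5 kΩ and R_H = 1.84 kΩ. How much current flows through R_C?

I ≈ 0.432 µA

Two-branch current divider: I_k = I_s · R_other/(R_1 + R_2).
So I = 13.0 × 1.84/55.34 = 0.4322 µA.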